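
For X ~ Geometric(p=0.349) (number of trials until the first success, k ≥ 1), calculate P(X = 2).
0.227199

We have X ~ Geometric(p=0.349) (number of trials until the first success, k ≥ 1).

For a Geometric distribution, the PMF gives us the probability of each outcome.

Using the PMF formula:
P(X = 2) = 0.227199

Rounded to 4 decimal places: 0.2272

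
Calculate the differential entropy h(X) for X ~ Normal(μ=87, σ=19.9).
4.4097 nats

We have X ~ Normal(μ=87, σ=19.9).

The differential entropy measures the uncertainty or information content of the distribution.

For a Normal distribution with μ=87, σ=19.9:
h(X) = 4.4097 nats

(In bits, this would be 6.3618 bits.)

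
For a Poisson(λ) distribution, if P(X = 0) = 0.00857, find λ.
λ = 4.7595

For a Poisson(λ) distribution, the PMF at 0 is:
P(X = 0) = λ^0 e^(-λ) / 0! = e^(-λ)

Given P(X = 0) = 0.00857:
e^(-λ) = 0.00857
-λ = ln(0.00857)
λ = -ln(0.00857) = 4.7595

Verification: e^(-4.7595) = 0.00857 ✓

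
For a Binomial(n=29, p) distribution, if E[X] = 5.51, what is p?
p = 0.19

For a Binomial(n, p) distribution:
E[X] = n × p

Given n = 29 and E[X] = 5.51:
5.51 = 29 × p
p = 5.51 / 29 = 0.19

Verification: Binomial(29, 0.19) has E[X] = 5.51 ✓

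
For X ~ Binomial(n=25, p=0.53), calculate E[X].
13.2500

We have X ~ Binomial(n=25, p=0.53).

For a Binomial distribution with n=25, p=0.53:
E[X] = 13.2500

This is the expected (average) value of X.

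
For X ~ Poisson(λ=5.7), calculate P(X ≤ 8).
0.876618

We have X ~ Poisson(λ=5.7).

The CDF gives us P(X ≤ k).

Using the CDF:
P(X ≤ 8) = 0.876618

This means there's approximately a 87.7% chance that X is at most 8.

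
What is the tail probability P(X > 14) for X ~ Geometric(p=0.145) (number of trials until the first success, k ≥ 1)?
0.111564

We have X ~ Geometric(p=0.145) (number of trials until the first success, k ≥ 1).

P(X > 14) = 1 - P(X ≤ 14)
                = 1 - F(14)
                = 1 - 0.888436
                = 0.111564

So there's approximately a 11.2% chance that X exceeds 14.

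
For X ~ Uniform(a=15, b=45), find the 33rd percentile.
24.9000

We have X ~ Uniform(a=15, b=45).

We want to find x such that P(X ≤ x) = 0.33.

This is the 33rd percentile, which means 33% of values fall below this point.

Using the inverse CDF (quantile function):
x = F⁻¹(0.33) = 24.9000

Verification: P(X ≤ 24.9000) = 0.33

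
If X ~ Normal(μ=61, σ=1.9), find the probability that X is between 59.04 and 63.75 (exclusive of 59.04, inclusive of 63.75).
0.774968

We have X ~ Normal(μ=61, σ=1.9).

To find P(59.04 < X ≤ 63.75), we use:
P(59.04 < X ≤ 63.75) = P(X ≤ 63.75) - P(X ≤ 59.04)
                 = F(63.75) - F(59.04)
                 = 0.926103 - 0.151135
                 = 0.774968

So there's approximately a 77.5% chance that X falls in this range.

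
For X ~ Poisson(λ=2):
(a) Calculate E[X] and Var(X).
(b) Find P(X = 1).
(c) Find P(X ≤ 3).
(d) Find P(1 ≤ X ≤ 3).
(a) E[X] = 2.0000, Var(X) = 2.0000
(b) P(X = 1) = 0.270671
(c) P(X ≤ 3) = 0.857123
(d) P(1 ≤ X ≤ 3) = 0.721788

We have X ~ Poisson(λ=2).

(a) Moments:
E[X] = 2.0000
Var(X) = 2.0000
σ = √Var(X) = 1.4142

(b) Point probability using PMF:
P(X = 1) = 0.270671

(c) Cumulative probability using CDF:
P(X ≤ 3) = F(3) = 0.857123

(d) Range probability:
P(1 ≤ X ≤ 3) = P(X ≤ 3) - P(X ≤ 0)
                   = F(3) - F(0)
                   = 0.857123 - 0.135335
                   = 0.721788

This means approximately 72.2% of outcomes fall in the interval [1, 3].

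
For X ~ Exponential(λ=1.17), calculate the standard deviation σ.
0.8547

We have X ~ Exponential(λ=1.17).

For an Exponential distribution with λ=1.17:
σ = √Var(X) = 0.8547

The standard deviation is the square root of the variance.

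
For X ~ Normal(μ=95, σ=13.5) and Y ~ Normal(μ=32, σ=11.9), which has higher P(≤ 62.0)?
Y has higher probability (P(Y ≤ 62.0) = 0.9941 > P(X ≤ 62.0) = 0.0073)

Compute P(≤ 62.0) for each distribution:

X ~ Normal(μ=95, σ=13.5):
P(X ≤ 62.0) = 0.0073

Y ~ Normal(μ=32, σ=11.9):
P(Y ≤ 62.0) = 0.9941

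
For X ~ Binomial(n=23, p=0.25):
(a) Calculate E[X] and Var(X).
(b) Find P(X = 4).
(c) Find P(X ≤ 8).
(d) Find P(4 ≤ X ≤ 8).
(a) E[X] = 5.7500, Var(X) = 4.3125
(b) P(X = 4) = 0.146256
(c) P(X ≤ 8) = 0.903677
(d) P(4 ≤ X ≤ 8) = 0.766720

We have X ~ Binomial(n=23, p=0.25).

(a) Moments:
E[X] = 5.7500
Var(X) = 4.3125
σ = √Var(X) = 2.0767

(b) Point probability using PMF:
P(X = 4) = 0.146256

(c) Cumulative probability using CDF:
P(X ≤ 8) = F(8) = 0.903677

(d) Range probability:
P(4 ≤ X ≤ 8) = P(X ≤ 8) - P(X ≤ 3)
                   = F(8) - F(3)
                   = 0.903677 - 0.136957
                   = 0.766720

This means approximately 76.7% of outcomes fall in the interval [4, 8].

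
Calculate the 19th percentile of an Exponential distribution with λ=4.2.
0.0502

We have X ~ Exponential(λ=4.2).

We want to find x such that P(X ≤ x) = 0.19.

This is the 19th percentile, which means 19% of values fall below this point.

Using the inverse CDF (quantile function):
x = F⁻¹(0.19) = 0.0502

Verification: P(X ≤ 0.0502) = 0.19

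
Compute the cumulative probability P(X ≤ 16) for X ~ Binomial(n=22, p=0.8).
0.267362

We have X ~ Binomial(n=22, p=0.8).

The CDF gives us P(X ≤ k).

Using the CDF:
P(X ≤ 16) = 0.267362

This means there's approximately a 26.7% chance that X is at most 16.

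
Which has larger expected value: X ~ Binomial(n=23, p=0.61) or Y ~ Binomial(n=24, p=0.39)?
X has larger mean (14.0300 > 9.3600)

Compute the expected value for each distribution:

X ~ Binomial(n=23, p=0.61):
E[X] = 14.0300

Y ~ Binomial(n=24, p=0.39):
E[Y] = 9.3600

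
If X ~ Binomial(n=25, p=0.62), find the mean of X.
15.5000

We have X ~ Binomial(n=25, p=0.62).

For a Binomial distribution with n=25, p=0.62:
E[X] = 15.5000

This is the expected (average) value of X.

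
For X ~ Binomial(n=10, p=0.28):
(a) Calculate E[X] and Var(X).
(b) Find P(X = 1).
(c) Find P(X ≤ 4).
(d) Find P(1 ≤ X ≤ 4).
(a) E[X] = 2.8000, Var(X) = 2.0160
(b) P(X = 1) = 0.145596
(c) P(X ≤ 4) = 0.881883
(d) P(1 ≤ X ≤ 4) = 0.844444

We have X ~ Binomial(n=10, p=0.28).

(a) Moments:
E[X] = 2.8000
Var(X) = 2.0160
σ = √Var(X) = 1.4199

(b) Point probability using PMF:
P(X = 1) = 0.145596

(c) Cumulative probability using CDF:
P(X ≤ 4) = F(4) = 0.881883

(d) Range probability:
P(1 ≤ X ≤ 4) = P(X ≤ 4) - P(X ≤ 0)
                   = F(4) - F(0)
                   = 0.881883 - 0.037439
                   = 0.844444

This means approximately 84.4% of outcomes fall in the interval [1, 4].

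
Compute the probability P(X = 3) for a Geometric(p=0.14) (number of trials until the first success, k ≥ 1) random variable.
0.103544

We have X ~ Geometric(p=0.14) (number of trials until the first success, k ≥ 1).

For a Geometric distribution, the PMF gives us the probability of each outcome.

Using the PMF formula:
P(X = 3) = 0.103544

Rounded to 4 decimal places: 0.1035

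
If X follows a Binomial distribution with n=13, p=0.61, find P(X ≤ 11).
0.984923

We have X ~ Binomial(n=13, p=0.61).

The CDF gives us P(X ≤ k).

Using the CDF:
P(X ≤ 11) = 0.984923

This means there's approximately a 98.5% chance that X is at most 11.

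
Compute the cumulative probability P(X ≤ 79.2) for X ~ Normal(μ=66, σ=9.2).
0.924325

We have X ~ Normal(μ=66, σ=9.2).

The CDF gives us P(X ≤ k).

Using the CDF:
P(X ≤ 79.2) = 0.924325

This means there's approximately a 92.4% chance that X is at most 79.2.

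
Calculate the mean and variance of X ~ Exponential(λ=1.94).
E[X] = 0.5155, Var(X) = 0.2657

We have X ~ Exponential(λ=1.94).

For an Exponential distribution with λ=1.94:

Expected value:
E[X] = 0.5155

Variance:
Var(X) = 0.2657

Standard deviation:
σ = √Var(X) = 0.5155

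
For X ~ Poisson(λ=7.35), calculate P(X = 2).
0.017357

We have X ~ Poisson(λ=7.35).

For a Poisson distribution, the PMF gives us the probability of each outcome.

Using the PMF formula:
P(X = 2) = 0.017357

Rounded to 4 decimal places: 0.0174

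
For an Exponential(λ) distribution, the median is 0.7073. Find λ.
λ = 0.9800

For X ~ Exponential(λ), the CDF is F(x) = 1 - e^(-λx).
The median m satisfies F(m) = 0.5:
1 - e^(-λm) = 0.5
e^(-λm) = 0.5
λm = ln(2)
m = ln(2) / λ

Given m = 0.7073:
λ = ln(2) / 0.7073 = 0.693147 / 0.7073 = 0.9800

Verification: ln(2) / 0.9800 = 0.7073 ✓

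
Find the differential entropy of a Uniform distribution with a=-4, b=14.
2.8904 nats

We have X ~ Uniform(a=-4, b=14).

The differential entropy measures the uncertainty or information content of the distribution.

For a Uniform distribution with a=-4, b=14:
h(X) = 2.8904 nats

(In bits, this would be 4.1699 bits.)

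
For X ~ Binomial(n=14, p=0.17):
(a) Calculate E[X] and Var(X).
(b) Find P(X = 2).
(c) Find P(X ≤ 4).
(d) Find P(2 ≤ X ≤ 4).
(a) E[X] = 2.3800, Var(X) = 1.9754
(b) P(X = 2) = 0.281110
(c) P(X ≤ 4) = 0.925925
(d) P(2 ≤ X ≤ 4) = 0.641138

We have X ~ Binomial(n=14, p=0.17).

(a) Moments:
E[X] = 2.3800
Var(X) = 1.9754
σ = √Var(X) = 1.4055

(b) Point probability using PMF:
P(X = 2) = 0.281110

(c) Cumulative probability using CDF:
P(X ≤ 4) = F(4) = 0.925925

(d) Range probability:
P(2 ≤ X ≤ 4) = P(X ≤ 4) - P(X ≤ 1)
                   = F(4) - F(1)
                   = 0.925925 - 0.284787
                   = 0.641138

This means approximately 64.1% of outcomes fall in the interval [2, 4].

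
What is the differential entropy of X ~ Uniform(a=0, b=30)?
3.4012 nats

We have X ~ Uniform(a=0, b=30).

The differential entropy measures the uncertainty or information content of the distribution.

For a Uniform distribution with a=0, b=30:
h(X) = 3.4012 nats

(In bits, this would be 4.9069 bits.)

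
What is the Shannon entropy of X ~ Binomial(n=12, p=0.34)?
1.9092 nats

We have X ~ Binomial(n=12, p=0.34).

The Shannon entropy measures the uncertainty or information content of the distribution.

For a Binomial distribution with n=12, p=0.34:
H(X) = 1.9092 nats

(In bits, this would be 2.7544 bits.)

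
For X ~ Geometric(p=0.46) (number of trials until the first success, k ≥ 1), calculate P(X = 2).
0.248400

We have X ~ Geometric(p=0.46) (number of trials until the first success, k ≥ 1).

For a Geometric distribution, the PMF gives us the probability of each outcome.

Using the PMF formula:
P(X = 2) = 0.248400

Rounded to 4 decimal places: 0.2484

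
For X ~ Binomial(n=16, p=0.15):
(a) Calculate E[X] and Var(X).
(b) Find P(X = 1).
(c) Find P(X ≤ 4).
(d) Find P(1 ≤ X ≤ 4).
(a) E[X] = 2.4000, Var(X) = 2.0400
(b) P(X = 1) = 0.209650
(c) P(X ≤ 4) = 0.920949
(d) P(1 ≤ X ≤ 4) = 0.846698

We have X ~ Binomial(n=16, p=0.15).

(a) Moments:
E[X] = 2.4000
Var(X) = 2.0400
σ = √Var(X) = 1.4283

(b) Point probability using PMF:
P(X = 1) = 0.209650

(c) Cumulative probability using CDF:
P(X ≤ 4) = F(4) = 0.920949

(d) Range probability:
P(1 ≤ X ≤ 4) = P(X ≤ 4) - P(X ≤ 0)
                   = F(4) - F(0)
                   = 0.920949 - 0.074251
                   = 0.846698

This means approximately 84.7% of outcomes fall in the interval [1, 4].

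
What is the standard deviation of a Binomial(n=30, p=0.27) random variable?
2.4317

We have X ~ Binomial(n=30, p=0.27).

For a Binomial distribution with n=30, p=0.27:
σ = √Var(X) = 2.4317

The standard deviation is the square root of the variance.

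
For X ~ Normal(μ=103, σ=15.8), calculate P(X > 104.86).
0.453144

We have X ~ Normal(μ=103, σ=15.8).

P(X > 104.86) = 1 - P(X ≤ 104.86)
                = 1 - F(104.86)
                = 1 - 0.546856
                = 0.453144

So there's approximately a 45.3% chance that X exceeds 104.86.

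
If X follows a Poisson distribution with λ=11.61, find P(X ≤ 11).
0.506844

We have X ~ Poisson(λ=11.61).

The CDF gives us P(X ≤ k).

Using the CDF:
P(X ≤ 11) = 0.506844

This means there's approximately a 50.7% chance that X is at most 11.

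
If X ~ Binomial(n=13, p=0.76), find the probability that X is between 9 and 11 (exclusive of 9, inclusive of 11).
0.473693

We have X ~ Binomial(n=13, p=0.76).

To find P(9 < X ≤ 11), we use:
P(9 < X ≤ 11) = P(X ≤ 11) - P(X ≤ 9)
                 = F(11) - F(9)
                 = 0.855923 - 0.382230
                 = 0.473693

So there's approximately a 47.4% chance that X falls in this range.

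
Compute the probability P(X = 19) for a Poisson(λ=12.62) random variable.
0.022607

We have X ~ Poisson(λ=12.62).

For a Poisson distribution, the PMF gives us the probability of each outcome.

Using the PMF formula:
P(X = 19) = 0.022607

Rounded to 4 decimal places: 0.0226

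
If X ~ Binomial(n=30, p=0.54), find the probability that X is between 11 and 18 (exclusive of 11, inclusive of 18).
0.757036

We have X ~ Binomial(n=30, p=0.54).

To find P(11 < X ≤ 18), we use:
P(11 < X ≤ 18) = P(X ≤ 18) - P(X ≤ 11)
                 = F(18) - F(11)
                 = 0.799625 - 0.042589
                 = 0.757036

So there's approximately a 75.7% chance that X falls in this range.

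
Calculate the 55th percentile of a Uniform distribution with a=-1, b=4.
1.7500

We have X ~ Uniform(a=-1, b=4).

We want to find x such that P(X ≤ x) = 0.55.

This is the 55th percentile, which means 55% of values fall below this point.

Using the inverse CDF (quantile function):
x = F⁻¹(0.55) = 1.7500

Verification: P(X ≤ 1.7500) = 0.55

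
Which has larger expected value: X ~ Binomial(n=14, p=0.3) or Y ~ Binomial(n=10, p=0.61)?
Y has larger mean (6.1000 > 4.2000)

Compute the expected value for each distribution:

X ~ Binomial(n=14, p=0.3):
E[X] = 4.2000

Y ~ Binomial(n=10, p=0.61):
E[Y] = 6.1000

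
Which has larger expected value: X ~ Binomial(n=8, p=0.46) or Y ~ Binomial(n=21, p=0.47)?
Y has larger mean (9.8700 > 3.6800)

Compute the expected value for each distribution:

X ~ Binomial(n=8, p=0.46):
E[X] = 3.6800

Y ~ Binomial(n=21, p=0.47):
E[Y] = 9.8700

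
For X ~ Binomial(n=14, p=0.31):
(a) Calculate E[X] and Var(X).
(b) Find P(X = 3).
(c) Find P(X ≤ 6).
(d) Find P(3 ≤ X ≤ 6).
(a) E[X] = 4.3400, Var(X) = 2.9946
(b) P(X = 3) = 0.183032
(c) P(X ≤ 6) = 0.891570
(d) P(3 ≤ X ≤ 6) = 0.749301

We have X ~ Binomial(n=14, p=0.31).

(a) Moments:
E[X] = 4.3400
Var(X) = 2.9946
σ = √Var(X) = 1.7305

(b) Point probability using PMF:
P(X = 3) = 0.183032

(c) Cumulative probability using CDF:
P(X ≤ 6) = F(6) = 0.891570

(d) Range probability:
P(3 ≤ X ≤ 6) = P(X ≤ 6) - P(X ≤ 2)
                   = F(6) - F(2)
                   = 0.891570 - 0.142269
                   = 0.749301

This means approximately 74.9% of outcomes fall in the interval [3, 6].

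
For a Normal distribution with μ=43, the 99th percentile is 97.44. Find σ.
σ = 23.4015

For X ~ Normal(μ, σ), the p-th percentile satisfies x = μ + z_p × σ,
where z_p = Φ⁻¹(p) is the standard normal quantile.

Step 1: z_{0.99} = Φ⁻¹(0.99) = 2.3263

Step 2: Solve for σ:
97.44 = 43 + 2.3263 × σ
σ = (97.44 - 43) / 2.3263
σ = 54.44 / 2.3263
σ = 23.4015

Verification: μ + z × σ = 43 + 2.3263 × 23.4015 = 97.44 ✓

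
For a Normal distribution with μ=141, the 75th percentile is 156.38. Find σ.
σ = 22.8024

For X ~ Normal(μ, σ), the p-th percentile satisfies x = μ + z_p × σ,
where z_p = Φ⁻¹(p) is the standard normal quantile.

Step 1: z_{0.75} = Φ⁻¹(0.75) = 0.6745

Step 2: Solve for σ:
156.38 = 141 + 0.6745 × σ
σ = (156.38 - 141) / 0.6745
σ = 15.38 / 0.6745
σ = 22.8024

Verification: μ + z × σ = 141 + 0.6745 × 22.8024 = 156.38 ✓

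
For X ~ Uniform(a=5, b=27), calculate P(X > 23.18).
0.173636

We have X ~ Uniform(a=5, b=27).

P(X > 23.18) = 1 - P(X ≤ 23.18)
                = 1 - F(23.18)
                = 1 - 0.826364
                = 0.173636

So there's approximately a 17.4% chance that X exceeds 23.18.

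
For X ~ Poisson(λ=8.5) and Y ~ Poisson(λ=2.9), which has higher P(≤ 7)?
Y has higher probability (P(Y ≤ 7) = 0.9901 > P(X ≤ 7) = 0.3856)

Compute P(≤ 7) for each distribution:

X ~ Poisson(λ=8.5):
P(X ≤ 7) = 0.3856

Y ~ Poisson(λ=2.9):
P(Y ≤ 7) = 0.9901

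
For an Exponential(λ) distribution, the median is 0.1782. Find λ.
λ = 3.8897

For X ~ Exponential(λ), the CDF is F(x) = 1 - e^(-λx).
The median m satisfies F(m) = 0.5:
1 - e^(-λm) = 0.5
e^(-λm) = 0.5
λm = ln(2)
m = ln(2) / λ

Given m = 0.1782:
λ = ln(2) / 0.1782 = 0.693147 / 0.1782 = 3.8897

Verification: ln(2) / 3.8897 = 0.1782 ✓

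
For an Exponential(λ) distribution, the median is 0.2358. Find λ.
λ = 2.9396

For X ~ Exponential(λ), the CDF is F(x) = 1 - e^(-λx).
The median m satisfies F(m) = 0.5:
1 - e^(-λm) = 0.5
e^(-λm) = 0.5
λm = ln(2)
m = ln(2) / λ

Given m = 0.2358:
λ = ln(2) / 0.2358 = 0.693147 / 0.2358 = 2.9396

Verification: ln(2) / 2.9396 = 0.2358 ✓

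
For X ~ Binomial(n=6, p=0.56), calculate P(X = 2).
0.176310

We have X ~ Binomial(n=6, p=0.56).

For a Binomial distribution, the PMF gives us the probability of each outcome.

Using the PMF formula:
P(X = 2) = 0.176310

Rounded to 4 decimal places: 0.1763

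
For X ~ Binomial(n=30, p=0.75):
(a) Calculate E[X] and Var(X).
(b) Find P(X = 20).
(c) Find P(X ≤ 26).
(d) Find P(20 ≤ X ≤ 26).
(a) E[X] = 22.5000, Var(X) = 5.6250
(b) P(X = 20) = 0.090865
(c) P(X ≤ 26) = 0.962551
(d) P(20 ≤ X ≤ 26) = 0.856823

We have X ~ Binomial(n=30, p=0.75).

(a) Moments:
E[X] = 22.5000
Var(X) = 5.6250
σ = √Var(X) = 2.3717

(b) Point probability using PMF:
P(X = 20) = 0.090865

(c) Cumulative probability using CDF:
P(X ≤ 26) = F(26) = 0.962551

(d) Range probability:
P(20 ≤ X ≤ 26) = P(X ≤ 26) - P(X ≤ 19)
                   = F(26) - F(19)
                   = 0.962551 - 0.105728
                   = 0.856823

This means approximately 85.7% of outcomes fall in the interval [20, 26].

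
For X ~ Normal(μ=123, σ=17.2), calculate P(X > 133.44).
0.271933

We have X ~ Normal(μ=123, σ=17.2).

P(X > 133.44) = 1 - P(X ≤ 133.44)
                = 1 - F(133.44)
                = 1 - 0.728067
                = 0.271933

So there's approximately a 27.2% chance that X exceeds 133.44.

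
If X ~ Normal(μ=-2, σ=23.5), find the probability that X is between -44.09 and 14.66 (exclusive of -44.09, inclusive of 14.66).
0.724176

We have X ~ Normal(μ=-2, σ=23.5).

To find P(-44.09 < X ≤ 14.66), we use:
P(-44.09 < X ≤ 14.66) = P(X ≤ 14.66) - P(X ≤ -44.09)
                 = F(14.66) - F(-44.09)
                 = 0.760818 - 0.036642
                 = 0.724176

So there's approximately a 72.4% chance that X falls in this range.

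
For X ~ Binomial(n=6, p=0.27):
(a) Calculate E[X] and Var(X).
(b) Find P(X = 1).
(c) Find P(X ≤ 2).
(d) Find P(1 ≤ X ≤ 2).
(a) E[X] = 1.6200, Var(X) = 1.1826
(b) P(X = 1) = 0.335838
(c) P(X ≤ 2) = 0.797707
(d) P(1 ≤ X ≤ 2) = 0.646372

We have X ~ Binomial(n=6, p=0.27).

(a) Moments:
E[X] = 1.6200
Var(X) = 1.1826
σ = √Var(X) = 1.0875

(b) Point probability using PMF:
P(X = 1) = 0.335838

(c) Cumulative probability using CDF:
P(X ≤ 2) = F(2) = 0.797707

(d) Range probability:
P(1 ≤ X ≤ 2) = P(X ≤ 2) - P(X ≤ 0)
                   = F(2) - F(0)
                   = 0.797707 - 0.151334
                   = 0.646372

This means approximately 64.6% of outcomes fall in the interval [1, 2].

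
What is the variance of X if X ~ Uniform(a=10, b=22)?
12.0000

We have X ~ Uniform(a=10, b=22).

For a Uniform distribution with a=10, b=22:
Var(X) = 12.0000

The variance measures the spread of the distribution around the mean.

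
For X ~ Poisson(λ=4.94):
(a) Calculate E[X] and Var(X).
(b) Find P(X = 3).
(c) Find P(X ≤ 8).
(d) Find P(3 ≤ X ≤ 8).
(a) E[X] = 4.9400, Var(X) = 4.9400
(b) P(X = 3) = 0.143752
(c) P(X ≤ 8) = 0.935753
(d) P(3 ≤ X ≤ 8) = 0.805955

We have X ~ Poisson(λ=4.94).

(a) Moments:
E[X] = 4.9400
Var(X) = 4.9400
σ = √Var(X) = 2.2226

(b) Point probability using PMF:
P(X = 3) = 0.143752

(c) Cumulative probability using CDF:
P(X ≤ 8) = F(8) = 0.935753

(d) Range probability:
P(3 ≤ X ≤ 8) = P(X ≤ 8) - P(X ≤ 2)
                   = F(8) - F(2)
                   = 0.935753 - 0.129797
                   = 0.805955

This means approximately 80.6% of outcomes fall in the interval [3, 8].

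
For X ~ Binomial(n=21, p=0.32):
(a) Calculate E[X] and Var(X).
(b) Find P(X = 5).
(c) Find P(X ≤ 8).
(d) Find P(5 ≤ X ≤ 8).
(a) E[X] = 6.7200, Var(X) = 4.5696
(b) P(X = 5) = 0.142704
(c) P(X ≤ 8) = 0.799829
(d) P(5 ≤ X ≤ 8) = 0.651084

We have X ~ Binomial(n=21, p=0.32).

(a) Moments:
E[X] = 6.7200
Var(X) = 4.5696
σ = √Var(X) = 2.1377

(b) Point probability using PMF:
P(X = 5) = 0.142704

(c) Cumulative probability using CDF:
P(X ≤ 8) = F(8) = 0.799829

(d) Range probability:
P(5 ≤ X ≤ 8) = P(X ≤ 8) - P(X ≤ 4)
                   = F(8) - F(4)
                   = 0.799829 - 0.148746
                   = 0.651084

This means approximately 65.1% of outcomes fall in the interval [5, 8].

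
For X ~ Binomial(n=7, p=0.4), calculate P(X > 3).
0.289792

We have X ~ Binomial(n=7, p=0.4).

P(X > 3) = 1 - P(X ≤ 3)
                = 1 - F(3)
                = 1 - 0.710208
                = 0.289792

So there's approximately a 29.0% chance that X exceeds 3.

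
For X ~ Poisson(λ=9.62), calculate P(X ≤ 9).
0.506279

We have X ~ Poisson(λ=9.62).

The CDF gives us P(X ≤ k).

Using the CDF:
P(X ≤ 9) = 0.506279

This means there's approximately a 50.6% chance that X is at most 9.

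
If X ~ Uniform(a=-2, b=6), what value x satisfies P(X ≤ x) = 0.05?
-1.6000

We have X ~ Uniform(a=-2, b=6).

We want to find x such that P(X ≤ x) = 0.05.

This is the 5th percentile, which means 5% of values fall below this point.

Using the inverse CDF (quantile function):
x = F⁻¹(0.05) = -1.6000

Verification: P(X ≤ -1.6000) = 0.05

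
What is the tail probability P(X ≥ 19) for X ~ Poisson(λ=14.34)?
0.137118

We have X ~ Poisson(λ=14.34).

For discrete distributions, P(X ≥ 19) = 1 - P(X ≤ 18).

P(X ≤ 18) = 0.862882
P(X ≥ 19) = 1 - 0.862882 = 0.137118

So there's approximately a 13.7% chance that X is at least 19.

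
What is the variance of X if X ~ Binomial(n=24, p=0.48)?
5.9904

We have X ~ Binomial(n=24, p=0.48).

For a Binomial distribution with n=24, p=0.48:
Var(X) = 5.9904

The variance measures the spread of the distribution around the mean.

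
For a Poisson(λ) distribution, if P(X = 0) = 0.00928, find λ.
λ = 4.6799

For a Poisson(λ) distribution, the PMF at 0 is:
P(X = 0) = λ^0 e^(-λ) / 0! = e^(-λ)

Given P(X = 0) = 0.00928:
e^(-λ) = 0.00928
-λ = ln(0.00928)
λ = -ln(0.00928) = 4.6799

Verification: e^(-4.6799) = 0.00928 ✓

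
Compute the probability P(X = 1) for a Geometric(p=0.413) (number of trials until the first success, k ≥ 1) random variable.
0.413000

We have X ~ Geometric(p=0.413) (number of trials until the first success, k ≥ 1).

For a Geometric distribution, the PMF gives us the probability of each outcome.

Using the PMF formula:
P(X = 1) = 0.413000

Rounded to 4 decimal places: 0.4130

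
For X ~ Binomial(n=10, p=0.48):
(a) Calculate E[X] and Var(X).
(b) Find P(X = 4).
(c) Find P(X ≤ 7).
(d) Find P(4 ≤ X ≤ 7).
(a) E[X] = 4.8000, Var(X) = 2.4960
(b) P(X = 4) = 0.220396
(c) P(X ≤ 7) = 0.958029
(d) P(4 ≤ X ≤ 7) = 0.751377

We have X ~ Binomial(n=10, p=0.48).

(a) Moments:
E[X] = 4.8000
Var(X) = 2.4960
σ = √Var(X) = 1.5799

(b) Point probability using PMF:
P(X = 4) = 0.220396

(c) Cumulative probability using CDF:
P(X ≤ 7) = F(7) = 0.958029

(d) Range probability:
P(4 ≤ X ≤ 7) = P(X ≤ 7) - P(X ≤ 3)
                   = F(7) - F(3)
                   = 0.958029 - 0.206652
                   = 0.751377

This means approximately 75.1% of outcomes fall in the interval [4, 7].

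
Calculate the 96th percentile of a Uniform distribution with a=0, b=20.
19.2000

We have X ~ Uniform(a=0, b=20).

We want to find x such that P(X ≤ x) = 0.96.

This is the 96th percentile, which means 96% of values fall below this point.

Using the inverse CDF (quantile function):
x = F⁻¹(0.96) = 19.2000

Verification: P(X ≤ 19.2000) = 0.96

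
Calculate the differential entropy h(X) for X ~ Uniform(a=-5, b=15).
2.9957 nats

We have X ~ Uniform(a=-5, b=15).

The differential entropy measures the uncertainty or information content of the distribution.

For a Uniform distribution with a=-5, b=15:
h(X) = 2.9957 nats

(In bits, this would be 4.3219 bits.)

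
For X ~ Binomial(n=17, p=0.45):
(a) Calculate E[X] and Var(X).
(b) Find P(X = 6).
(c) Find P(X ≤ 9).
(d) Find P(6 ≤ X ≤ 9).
(a) E[X] = 7.6500, Var(X) = 4.2075
(b) P(X = 6) = 0.143168
(c) P(X ≤ 9) = 0.816592
(d) P(6 ≤ X ≤ 9) = 0.669524

We have X ~ Binomial(n=17, p=0.45).

(a) Moments:
E[X] = 7.6500
Var(X) = 4.2075
σ = √Var(X) = 2.0512

(b) Point probability using PMF:
P(X = 6) = 0.143168

(c) Cumulative probability using CDF:
P(X ≤ 9) = F(9) = 0.816592

(d) Range probability:
P(6 ≤ X ≤ 9) = P(X ≤ 9) - P(X ≤ 5)
                   = F(9) - F(5)
                   = 0.816592 - 0.147068
                   = 0.669524

This means approximately 67.0% of outcomes fall in the interval [6, 9].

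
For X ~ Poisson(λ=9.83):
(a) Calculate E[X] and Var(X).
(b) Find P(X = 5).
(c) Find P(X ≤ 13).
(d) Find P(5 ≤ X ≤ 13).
(a) E[X] = 9.8300, Var(X) = 9.8300
(b) P(X = 5) = 0.041160
(c) P(X ≤ 13) = 0.876540
(d) P(5 ≤ X ≤ 13) = 0.843903

We have X ~ Poisson(λ=9.83).

(a) Moments:
E[X] = 9.8300
Var(X) = 9.8300
σ = √Var(X) = 3.1353

(b) Point probability using PMF:
P(X = 5) = 0.041160

(c) Cumulative probability using CDF:
P(X ≤ 13) = F(13) = 0.876540

(d) Range probability:
P(5 ≤ X ≤ 13) = P(X ≤ 13) - P(X ≤ 4)
                   = F(13) - F(4)
                   = 0.876540 - 0.032638
                   = 0.843903

This means approximately 84.4% of outcomes fall in the interval [5, 13].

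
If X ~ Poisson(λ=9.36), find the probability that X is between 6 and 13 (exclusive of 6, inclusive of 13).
0.730625

We have X ~ Poisson(λ=9.36).

To find P(6 < X ≤ 13), we use:
P(6 < X ≤ 13) = P(X ≤ 13) - P(X ≤ 6)
                 = F(13) - F(6)
                 = 0.906552 - 0.175926
                 = 0.730625

So there's approximately a 73.1% chance that X falls in this range.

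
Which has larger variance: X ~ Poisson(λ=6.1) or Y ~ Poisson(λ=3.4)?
X has larger variance (6.1000 > 3.4000)

Compute the variance for each distribution:

X ~ Poisson(λ=6.1):
Var(X) = 6.1000

Y ~ Poisson(λ=3.4):
Var(Y) = 3.4000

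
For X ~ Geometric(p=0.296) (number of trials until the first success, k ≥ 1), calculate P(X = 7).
0.036035

We have X ~ Geometric(p=0.296) (number of trials until the first success, k ≥ 1).

For a Geometric distribution, the PMF gives us the probability of each outcome.

Using the PMF formula:
P(X = 7) = 0.036035

Rounded to 4 decimal places: 0.0360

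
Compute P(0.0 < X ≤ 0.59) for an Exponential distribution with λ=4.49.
0.929285

We have X ~ Exponential(λ=4.49).

To find P(0.0 < X ≤ 0.59), we use:
P(0.0 < X ≤ 0.59) = P(X ≤ 0.59) - P(X ≤ 0.0)
                 = F(0.59) - F(0.0)
                 = 0.929285 - 0.000000
                 = 0.929285

So there's approximately a 92.9% chance that X falls in this range.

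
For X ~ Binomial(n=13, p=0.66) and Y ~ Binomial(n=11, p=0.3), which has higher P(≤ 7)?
Y has higher probability (P(Y ≤ 7) = 0.9957 > P(X ≤ 7) = 0.2581)

Compute P(≤ 7) for each distribution:

X ~ Binomial(n=13, p=0.66):
P(X ≤ 7) = 0.2581

Y ~ Binomial(n=11, p=0.3):
P(Y ≤ 7) = 0.9957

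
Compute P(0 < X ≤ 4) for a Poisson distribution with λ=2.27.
0.816405

We have X ~ Poisson(λ=2.27).

To find P(0 < X ≤ 4), we use:
P(0 < X ≤ 4) = P(X ≤ 4) - P(X ≤ 0)
                 = F(4) - F(0)
                 = 0.919717 - 0.103312
                 = 0.816405

So there's approximately a 81.6% chance that X falls in this range.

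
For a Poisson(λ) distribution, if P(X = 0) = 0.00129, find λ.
λ = 6.6531

For a Poisson(λ) distribution, the PMF at 0 is:
P(X = 0) = λ^0 e^(-λ) / 0! = e^(-λ)

Given P(X = 0) = 0.00129:
e^(-λ) = 0.00129
-λ = ln(0.00129)
λ = -ln(0.00129) = 6.6531

Verification: e^(-6.6531) = 0.00129 ✓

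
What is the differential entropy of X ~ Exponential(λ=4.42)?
-0.4861 nats

We have X ~ Exponential(λ=4.42).

The differential entropy measures the uncertainty or information content of the distribution.

For an Exponential distribution with λ=4.42:
h(X) = -0.4861 nats

(In bits, this would be -0.7014 bits.)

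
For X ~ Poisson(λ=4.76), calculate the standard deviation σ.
2.1817

We have X ~ Poisson(λ=4.76).

For a Poisson distribution with λ=4.76:
σ = √Var(X) = 2.1817

The standard deviation is the square root of the variance.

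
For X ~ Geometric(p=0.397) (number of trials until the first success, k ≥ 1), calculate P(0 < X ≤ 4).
0.867788

We have X ~ Geometric(p=0.397) (number of trials until the first success, k ≥ 1).

To find P(0 < X ≤ 4), we use:
P(0 < X ≤ 4) = P(X ≤ 4) - P(X ≤ 0)
                 = F(4) - F(0)
                 = 0.867788 - 0.000000
                 = 0.867788

So there's approximately a 86.8% chance that X falls in this range.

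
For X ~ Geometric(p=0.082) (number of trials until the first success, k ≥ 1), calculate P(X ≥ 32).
0.070489

We have X ~ Geometric(p=0.082) (number of trials until the first success, k ≥ 1).

For discrete distributions, P(X ≥ 32) = 1 - P(X ≤ 31).

P(X ≤ 31) = 0.929511
P(X ≥ 32) = 1 - 0.929511 = 0.070489

So there's approximately a 7.0% chance that X is at least 32.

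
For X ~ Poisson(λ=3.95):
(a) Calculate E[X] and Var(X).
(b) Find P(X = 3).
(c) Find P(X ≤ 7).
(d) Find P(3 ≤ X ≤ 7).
(a) E[X] = 3.9500, Var(X) = 3.9500
(b) P(X = 3) = 0.197777
(c) P(X ≤ 7) = 0.951788
(d) P(3 ≤ X ≤ 7) = 0.706266

We have X ~ Poisson(λ=3.95).

(a) Moments:
E[X] = 3.9500
Var(X) = 3.9500
σ = √Var(X) = 1.9875

(b) Point probability using PMF:
P(X = 3) = 0.197777

(c) Cumulative probability using CDF:
P(X ≤ 7) = F(7) = 0.951788

(d) Range probability:
P(3 ≤ X ≤ 7) = P(X ≤ 7) - P(X ≤ 2)
                   = F(7) - F(2)
                   = 0.951788 - 0.245522
                   = 0.706266

This means approximately 70.6% of outcomes fall in the interval [3, 7].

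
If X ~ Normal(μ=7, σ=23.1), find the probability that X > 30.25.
0.157089

We have X ~ Normal(μ=7, σ=23.1).

P(X > 30.25) = 1 - P(X ≤ 30.25)
                = 1 - F(30.25)
                = 1 - 0.842911
                = 0.157089

So there's approximately a 15.7% chance that X exceeds 30.25.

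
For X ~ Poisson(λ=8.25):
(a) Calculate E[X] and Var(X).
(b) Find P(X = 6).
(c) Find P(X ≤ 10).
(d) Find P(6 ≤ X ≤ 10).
(a) E[X] = 8.2500, Var(X) = 8.2500
(b) P(X = 6) = 0.114409
(c) P(X ≤ 10) = 0.790320
(d) P(6 ≤ X ≤ 10) = 0.620927

We have X ~ Poisson(λ=8.25).

(a) Moments:
E[X] = 8.2500
Var(X) = 8.2500
σ = √Var(X) = 2.8723

(b) Point probability using PMF:
P(X = 6) = 0.114409

(c) Cumulative probability using CDF:
P(X ≤ 10) = F(10) = 0.790320

(d) Range probability:
P(6 ≤ X ≤ 10) = P(X ≤ 10) - P(X ≤ 5)
                   = F(10) - F(5)
                   = 0.790320 - 0.169393
                   = 0.620927

This means approximately 62.1% of outcomes fall in the interval [6, 10].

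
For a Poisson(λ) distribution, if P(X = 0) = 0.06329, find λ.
λ = 2.7600

For a Poisson(λ) distribution, the PMF at 0 is:
P(X = 0) = λ^0 e^(-λ) / 0! = e^(-λ)

Given P(X = 0) = 0.06329:
e^(-λ) = 0.06329
-λ = ln(0.06329)
λ = -ln(0.06329) = 2.7600

Verification: e^(-2.7600) = 0.06329 ✓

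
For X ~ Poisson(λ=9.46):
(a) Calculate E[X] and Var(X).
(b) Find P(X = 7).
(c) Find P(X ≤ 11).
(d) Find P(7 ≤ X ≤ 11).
(a) E[X] = 9.4600, Var(X) = 9.4600
(b) P(X = 7) = 0.104805
(c) P(X ≤ 11) = 0.756242
(d) P(7 ≤ X ≤ 11) = 0.588214

We have X ~ Poisson(λ=9.46).

(a) Moments:
E[X] = 9.4600
Var(X) = 9.4600
σ = √Var(X) = 3.0757

(b) Point probability using PMF:
P(X = 7) = 0.104805

(c) Cumulative probability using CDF:
P(X ≤ 11) = F(11) = 0.756242

(d) Range probability:
P(7 ≤ X ≤ 11) = P(X ≤ 11) - P(X ≤ 6)
                   = F(11) - F(6)
                   = 0.756242 - 0.168029
                   = 0.588214

This means approximately 58.8% of outcomes fall in the interval [7, 11].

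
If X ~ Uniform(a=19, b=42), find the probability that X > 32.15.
0.428261

We have X ~ Uniform(a=19, b=42).

P(X > 32.15) = 1 - P(X ≤ 32.15)
                = 1 - F(32.15)
                = 1 - 0.571739
                = 0.428261

So there's approximately a 42.8% chance that X exceeds 32.15.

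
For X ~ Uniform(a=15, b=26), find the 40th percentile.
19.4000

We have X ~ Uniform(a=15, b=26).

We want to find x such that P(X ≤ x) = 0.4.

This is the 40th percentile, which means 40% of values fall below this point.

Using the inverse CDF (quantile function):
x = F⁻¹(0.4) = 19.4000

Verification: P(X ≤ 19.4000) = 0.4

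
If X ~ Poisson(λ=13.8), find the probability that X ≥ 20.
0.068625

We have X ~ Poisson(λ=13.8).

For discrete distributions, P(X ≥ 20) = 1 - P(X ≤ 19).

P(X ≤ 19) = 0.931375
P(X ≥ 20) = 1 - 0.931375 = 0.068625

So there's approximately a 6.9% chance that X is at least 20.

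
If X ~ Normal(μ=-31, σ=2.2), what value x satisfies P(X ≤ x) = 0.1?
-33.8194

We have X ~ Normal(μ=-31, σ=2.2).

We want to find x such that P(X ≤ x) = 0.1.

This is the 10th percentile, which means 10% of values fall below this point.

Using the inverse CDF (quantile function):
x = F⁻¹(0.1) = -33.8194

Verification: P(X ≤ -33.8194) = 0.1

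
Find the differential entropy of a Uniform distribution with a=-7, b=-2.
1.6094 nats

We have X ~ Uniform(a=-7, b=-2).

The differential entropy measures the uncertainty or information content of the distribution.

For a Uniform distribution with a=-7, b=-2:
h(X) = 1.6094 nats

(In bits, this would be 2.3219 bits.)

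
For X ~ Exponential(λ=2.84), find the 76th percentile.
0.5025

We have X ~ Exponential(λ=2.84).

We want to find x such that P(X ≤ x) = 0.76.

This is the 76th percentile, which means 76% of values fall below this point.

Using the inverse CDF (quantile function):
x = F⁻¹(0.76) = 0.5025

Verification: P(X ≤ 0.5025) = 0.76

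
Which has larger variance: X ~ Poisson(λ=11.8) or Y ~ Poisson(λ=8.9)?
X has larger variance (11.8000 > 8.9000)

Compute the variance for each distribution:

X ~ Poisson(λ=11.8):
Var(X) = 11.8000

Y ~ Poisson(λ=8.9):
Var(Y) = 8.9000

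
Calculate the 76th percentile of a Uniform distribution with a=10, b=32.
26.7200

We have X ~ Uniform(a=10, b=32).

We want to find x such that P(X ≤ x) = 0.76.

This is the 76th percentile, which means 76% of values fall below this point.

Using the inverse CDF (quantile function):
x = F⁻¹(0.76) = 26.7200

Verification: P(X ≤ 26.7200) = 0.76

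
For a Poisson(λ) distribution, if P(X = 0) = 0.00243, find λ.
λ = 6.0199

For a Poisson(λ) distribution, the PMF at 0 is:
P(X = 0) = λ^0 e^(-λ) / 0! = e^(-λ)

Given P(X = 0) = 0.00243:
e^(-λ) = 0.00243
-λ = ln(0.00243)
λ = -ln(0.00243) = 6.0199

Verification: e^(-6.0199) = 0.00243 ✓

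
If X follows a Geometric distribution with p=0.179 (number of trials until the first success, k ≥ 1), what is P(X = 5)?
0.081325

We have X ~ Geometric(p=0.179) (number of trials until the first success, k ≥ 1).

For a Geometric distribution, the PMF gives us the probability of each outcome.

Using the PMF formula:
P(X = 5) = 0.081325

Rounded to 4 decimal places: 0.0813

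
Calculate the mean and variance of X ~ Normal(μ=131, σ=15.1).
E[X] = 131.0000, Var(X) = 228.0100

We have X ~ Normal(μ=131, σ=15.1).

For a Normal distribution with μ=131, σ=15.1:

Expected value:
E[X] = 131.0000

Variance:
Var(X) = 228.0100

Standard deviation:
σ = √Var(X) = 15.1000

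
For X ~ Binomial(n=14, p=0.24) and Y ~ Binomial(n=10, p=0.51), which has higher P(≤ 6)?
X has higher probability (P(X ≤ 6) = 0.9690 > P(Y ≤ 6) = 0.8112)

Compute P(≤ 6) for each distribution:

X ~ Binomial(n=14, p=0.24):
P(X ≤ 6) = 0.9690

Y ~ Binomial(n=10, p=0.51):
P(Y ≤ 6) = 0.8112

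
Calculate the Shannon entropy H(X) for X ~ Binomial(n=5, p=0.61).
1.4925 nats

We have X ~ Binomial(n=5, p=0.61).

The Shannon entropy measures the uncertainty or information content of the distribution.

For a Binomial distribution with n=5, p=0.61:
H(X) = 1.4925 nats

(In bits, this would be 2.1532 bits.)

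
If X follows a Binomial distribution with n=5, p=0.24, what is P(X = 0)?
0.253553

We have X ~ Binomial(n=5, p=0.24).

For a Binomial distribution, the PMF gives us the probability of each outcome.

Using the PMF formula:
P(X = 0) = 0.253553

Rounded to 4 decimal places: 0.2536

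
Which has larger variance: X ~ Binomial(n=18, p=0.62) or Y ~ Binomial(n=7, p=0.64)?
X has larger variance (4.2408 > 1.6128)

Compute the variance for each distribution:

X ~ Binomial(n=18, p=0.62):
Var(X) = 4.2408

Y ~ Binomial(n=7, p=0.64):
Var(Y) = 1.6128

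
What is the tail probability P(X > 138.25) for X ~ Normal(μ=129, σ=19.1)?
0.314089

We have X ~ Normal(μ=129, σ=19.1).

P(X > 138.25) = 1 - P(X ≤ 138.25)
                = 1 - F(138.25)
                = 1 - 0.685911
                = 0.314089

So there's approximately a 31.4% chance that X exceeds 138.25.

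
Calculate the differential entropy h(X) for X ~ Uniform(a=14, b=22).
2.0794 nats

We have X ~ Uniform(a=14, b=22).

The differential entropy measures the uncertainty or information content of the distribution.

For a Uniform distribution with a=14, b=22:
h(X) = 2.0794 nats

(In bits, this would be 3.0000 bits.)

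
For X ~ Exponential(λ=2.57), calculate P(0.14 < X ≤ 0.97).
0.615146

We have X ~ Exponential(λ=2.57).

To find P(0.14 < X ≤ 0.97), we use:
P(0.14 < X ≤ 0.97) = P(X ≤ 0.97) - P(X ≤ 0.14)
                 = F(0.97) - F(0.14)
                 = 0.917330 - 0.302184
                 = 0.615146

So there's approximately a 61.5% chance that X falls in this range.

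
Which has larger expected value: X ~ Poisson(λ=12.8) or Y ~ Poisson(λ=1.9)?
X has larger mean (12.8000 > 1.9000)

Compute the expected value for each distribution:

X ~ Poisson(λ=12.8):
E[X] = 12.8000

Y ~ Poisson(λ=1.9):
E[Y] = 1.9000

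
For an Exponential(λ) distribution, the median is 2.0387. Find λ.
λ = 0.3400

For X ~ Exponential(λ), the CDF is F(x) = 1 - e^(-λx).
The median m satisfies F(m) = 0.5:
1 - e^(-λm) = 0.5
e^(-λm) = 0.5
λm = ln(2)
m = ln(2) / λ

Given m = 2.0387:
λ = ln(2) / 2.0387 = 0.693147 / 2.0387 = 0.3400

Verification: ln(2) / 0.3400 = 2.0387 ✓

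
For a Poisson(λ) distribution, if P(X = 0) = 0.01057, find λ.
λ = 4.5497

For a Poisson(λ) distribution, the PMF at 0 is:
P(X = 0) = λ^0 e^(-λ) / 0! = e^(-λ)

Given P(X = 0) = 0.01057:
e^(-λ) = 0.01057
-λ = ln(0.01057)
λ = -ln(0.01057) = 4.5497

Verification: e^(-4.5497) = 0.01057 ✓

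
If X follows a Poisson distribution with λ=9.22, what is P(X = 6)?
0.084500

We have X ~ Poisson(λ=9.22).

For a Poisson distribution, the PMF gives us the probability of each outcome.

Using the PMF formula:
P(X = 6) = 0.084500

Rounded to 4 decimal places: 0.0845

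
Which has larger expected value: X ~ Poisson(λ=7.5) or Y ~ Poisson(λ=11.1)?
Y has larger mean (11.1000 > 7.5000)

Compute the expected value for each distribution:

X ~ Poisson(λ=7.5):
E[X] = 7.5000

Y ~ Poisson(λ=11.1):
E[Y] = 11.1000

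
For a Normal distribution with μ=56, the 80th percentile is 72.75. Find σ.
σ = 19.9021

For X ~ Normal(μ, σ), the p-th percentile satisfies x = μ + z_p × σ,
where z_p = Φ⁻¹(p) is the standard normal quantile.

Step 1: z_{0.8} = Φ⁻¹(0.8) = 0.8416

Step 2: Solve for σ:
72.75 = 56 + 0.8416 × σ
σ = (72.75 - 56) / 0.8416
σ = 16.75 / 0.8416
σ = 19.9021

Verification: μ + z × σ = 56 + 0.8416 × 19.9021 = 72.75 ✓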